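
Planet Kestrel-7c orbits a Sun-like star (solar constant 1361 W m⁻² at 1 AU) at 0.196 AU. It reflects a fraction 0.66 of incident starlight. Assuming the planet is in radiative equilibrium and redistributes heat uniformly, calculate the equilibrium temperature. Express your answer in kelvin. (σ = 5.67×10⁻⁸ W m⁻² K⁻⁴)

T_eq ≈ 480 K

Flux at 0.196 AU: S = 1361/0.196² = 3.54×10⁴ W m⁻².
Energy balance: absorbed = emitted ⇒ πR²·S(1−A) = 4πR²·σT_eq⁴, so T_eq⁴ = S(1−A)/(4σ).
T_eq = [3.54×10⁴ × 0.34 / (4 × 5.67×10⁻⁸)]^(1/4) = (5.31×10¹⁰)^(1/4) = 480 K.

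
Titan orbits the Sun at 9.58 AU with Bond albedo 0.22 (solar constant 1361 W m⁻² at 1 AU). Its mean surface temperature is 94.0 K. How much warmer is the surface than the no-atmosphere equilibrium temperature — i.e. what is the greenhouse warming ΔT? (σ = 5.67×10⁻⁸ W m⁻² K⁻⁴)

ΔT ≈ 9.5 K

S = 1361/9.58² = 14.83 W m⁻².
T_eq = [S(1−A)/(4σ)]^(1/4) = [14.83×0.78/(4×5.67×10⁻⁸)]^(1/4) = 84.5 K.
ΔT = T_surf − T_eq = 94 − 84.5.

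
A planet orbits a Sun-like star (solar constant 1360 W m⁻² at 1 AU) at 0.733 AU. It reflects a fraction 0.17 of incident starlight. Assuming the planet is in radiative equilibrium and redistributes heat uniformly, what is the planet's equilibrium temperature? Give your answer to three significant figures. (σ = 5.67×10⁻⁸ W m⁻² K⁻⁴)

Flux at 0.733 AU: S = 1360/0.733² = 2530 W m⁻².
Energy balance: absorbed = emitted ⇒ πR²·S(1−A) = 4πR²·σT_eq⁴, so T_eq⁴ = S(1−A)/(4σ).
T_eq = [2530 × 0.83 / (4 × 5.67×10⁻⁸)]^(1/4) = (9.26×10⁹)^(1/4) = 310 K.

T_eq ≈ 310 K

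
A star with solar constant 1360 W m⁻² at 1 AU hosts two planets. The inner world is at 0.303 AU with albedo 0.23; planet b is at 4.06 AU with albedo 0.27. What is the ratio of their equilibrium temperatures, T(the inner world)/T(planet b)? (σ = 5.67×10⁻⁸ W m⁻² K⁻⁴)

T₁/T₂ ≈ 3.710

T_eq = [S₀(1−A)/(4σd²)]^(1/4), so T ∝ (1−A)^(1/4) / √d.
T₁ = [1360×0.77/(4×5.67×10⁻⁸×0.303²)]^(1/4) = 473.56 K.
T₂ = [1360×0.73/(4×5.67×10⁻⁸×4.06²)]^(1/4) = 127.66 K.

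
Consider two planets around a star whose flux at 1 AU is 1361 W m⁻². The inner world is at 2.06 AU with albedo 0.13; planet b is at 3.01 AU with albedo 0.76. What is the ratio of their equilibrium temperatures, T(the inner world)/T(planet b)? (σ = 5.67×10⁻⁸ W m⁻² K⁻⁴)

T_eq = [S₀(1−A)/(4σd²)]^(1/4), so T ∝ (1−A)^(1/4) / √d.
T₁ = [1361×0.87/(4×5.67×10⁻⁸×2.06²)]^(1/4) = 187.28 K.
T₂ = [1361×0.24/(4×5.67×10⁻⁸×3.01²)]^(1/4) = 112.29 K.

T₁/T₂ ≈ 1.668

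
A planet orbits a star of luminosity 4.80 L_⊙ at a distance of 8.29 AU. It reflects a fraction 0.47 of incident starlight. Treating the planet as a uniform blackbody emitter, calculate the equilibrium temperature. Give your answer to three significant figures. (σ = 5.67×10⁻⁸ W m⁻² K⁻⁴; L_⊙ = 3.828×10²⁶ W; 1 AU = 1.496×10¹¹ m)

d = 8.29 AU = 1.24×10¹² m.
L = 4.80 × 3.828×10²⁶ = 1.84×10²⁷ W.
Flux: S = L/(4πd²) = 1.84×10²⁷/(4π×(1.24×10¹²)²) = 95.1 W m⁻².
Energy balance: absorbed = emitted ⇒ πR²·S(1−A) = 4πR²·σT_eq⁴, so T_eq⁴ = S(1−A)/(4σ).
T_eq = [95.1 × 0.53 / (4 × 5.67×10⁻⁸)]^(1/4) = (2.22×10⁸)^(1/4) = 122 K.

T_eq ≈ 122 K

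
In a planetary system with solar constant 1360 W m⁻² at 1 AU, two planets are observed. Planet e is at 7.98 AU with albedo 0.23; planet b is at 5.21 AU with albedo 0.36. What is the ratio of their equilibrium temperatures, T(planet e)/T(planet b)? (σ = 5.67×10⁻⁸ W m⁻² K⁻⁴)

T₁/T₂ ≈ 0.846

T_eq = [S₀(1−A)/(4σd²)]^(1/4), so T ∝ (1−A)^(1/4) / √d.
T₁ = [1360×0.77/(4×5.67×10⁻⁸×7.98²)]^(1/4) = 92.28 K.
T₂ = [1360×0.64/(4×5.67×10⁻⁸×5.21²)]^(1/4) = 109.04 K.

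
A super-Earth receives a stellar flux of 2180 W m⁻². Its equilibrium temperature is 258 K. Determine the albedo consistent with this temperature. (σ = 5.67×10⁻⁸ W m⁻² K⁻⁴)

A ≈ 0.54

From T_eq⁴ = S(1−A)/(4σ): 1−A = 4σT_eq⁴/S.
1−A = 4 × 5.67×10⁻⁸ × (258)⁴ / 2180 = 0.461.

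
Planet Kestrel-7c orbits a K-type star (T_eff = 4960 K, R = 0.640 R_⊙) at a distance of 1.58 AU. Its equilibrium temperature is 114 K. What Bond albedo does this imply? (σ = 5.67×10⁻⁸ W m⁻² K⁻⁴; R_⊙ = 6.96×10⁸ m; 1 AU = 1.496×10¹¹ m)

A ≈ 0.69

R_⋆ = 0.640 × 6.96×10⁸ = 4.45×10⁸ m.
d = 1.58 AU = 2.36×10¹¹ m.
L = 4πR_⋆²σT_⋆⁴ = 4π(4.45×10⁸)² × 5.67×10⁻⁸ × (4960)⁴ = 8.56×10²⁵ W.
S = L/(4πd²) = 122 W m⁻².
From T_eq⁴ = S(1−A)/(4σ): 1−A = 4σT_eq⁴/S.
1−A = 4 × 5.67×10⁻⁸ × (114)⁴ / 122 = 0.314.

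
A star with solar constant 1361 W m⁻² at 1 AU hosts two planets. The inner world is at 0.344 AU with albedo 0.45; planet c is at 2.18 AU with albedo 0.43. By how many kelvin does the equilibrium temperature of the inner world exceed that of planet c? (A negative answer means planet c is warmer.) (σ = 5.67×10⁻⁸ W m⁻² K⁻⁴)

T_eq = [S₀(1−A)/(4σd²)]^(1/4), so T ∝ (1−A)^(1/4) / √d.
T₁ = [1361×0.55/(4×5.67×10⁻⁸×0.344²)]^(1/4) = 408.66 K.
T₂ = [1361×0.57/(4×5.67×10⁻⁸×2.18²)]^(1/4) = 163.79 K.

ΔT ≈ 244.9 K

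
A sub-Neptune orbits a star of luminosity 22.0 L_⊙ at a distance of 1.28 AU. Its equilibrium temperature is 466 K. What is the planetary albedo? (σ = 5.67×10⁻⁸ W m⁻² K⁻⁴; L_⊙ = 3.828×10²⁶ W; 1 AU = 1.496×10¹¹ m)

d = 1.28 AU = 1.91×10¹¹ m.
L = 22.0 × 3.828×10²⁶ = 8.42×10²⁷ W.
Flux: S = L/(4πd²) = 8.42×10²⁷/(4π×(1.91×10¹¹)²) = 1.83×10⁴ W m⁻².
From T_eq⁴ = S(1−A)/(4σ): 1−A = 4σT_eq⁴/S.
1−A = 4 × 5.67×10⁻⁸ × (466)⁴ / 1.83×10⁴ = 0.585.

A ≈ 0.41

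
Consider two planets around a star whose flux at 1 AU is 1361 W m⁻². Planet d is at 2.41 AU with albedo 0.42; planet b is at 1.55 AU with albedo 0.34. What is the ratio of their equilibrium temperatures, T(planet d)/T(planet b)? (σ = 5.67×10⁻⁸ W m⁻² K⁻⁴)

T_eq = [S₀(1−A)/(4σd²)]^(1/4), so T ∝ (1−A)^(1/4) / √d.
T₁ = [1361×0.58/(4×5.67×10⁻⁸×2.41²)]^(1/4) = 156.46 K.
T₂ = [1361×0.66/(4×5.67×10⁻⁸×1.55²)]^(1/4) = 201.50 K.

T₁/T₂ ≈ 0.776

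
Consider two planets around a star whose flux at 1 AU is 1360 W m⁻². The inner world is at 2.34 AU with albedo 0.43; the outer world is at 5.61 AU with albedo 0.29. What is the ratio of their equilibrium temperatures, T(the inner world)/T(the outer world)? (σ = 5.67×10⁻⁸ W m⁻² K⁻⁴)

T_eq = [S₀(1−A)/(4σd²)]^(1/4), so T ∝ (1−A)^(1/4) / √d.
T₁ = [1360×0.57/(4×5.67×10⁻⁸×2.34²)]^(1/4) = 158.06 K.
T₂ = [1360×0.71/(4×5.67×10⁻⁸×5.61²)]^(1/4) = 107.85 K.

T₁/T₂ ≈ 1.466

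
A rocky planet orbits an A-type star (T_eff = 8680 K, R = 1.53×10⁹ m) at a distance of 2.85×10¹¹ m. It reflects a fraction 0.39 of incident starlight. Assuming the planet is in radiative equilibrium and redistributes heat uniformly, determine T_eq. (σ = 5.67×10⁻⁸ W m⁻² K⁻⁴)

T_eq ≈ 397 K

L = 4πR_⋆²σT_⋆⁴ = 4π(1.53×10⁹)² × 5.67×10⁻⁸ × (8680)⁴ = 9.47×10²⁷ W.
S = L/(4πd²) = 9280 W m⁻².
Energy balance: absorbed = emitted ⇒ πR²·S(1−A) = 4πR²·σT_eq⁴, so T_eq⁴ = S(1−A)/(4σ).
T_eq = [9280 × 0.61 / (4 × 5.67×10⁻⁸)]^(1/4) = (2.49×10¹⁰)^(1/4) = 397 K.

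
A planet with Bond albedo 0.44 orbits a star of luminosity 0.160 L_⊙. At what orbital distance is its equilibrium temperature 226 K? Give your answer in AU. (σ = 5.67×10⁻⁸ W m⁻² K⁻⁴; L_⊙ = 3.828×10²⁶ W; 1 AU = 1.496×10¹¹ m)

L = 0.160 × 3.828×10²⁶ = 6.12×10²⁵ W.
From T_eq⁴ = L(1−A)/(16πσd²): d = √[L(1−A)/(16πσT_eq⁴)].
d = √[6.12×10²⁵ × 0.56 / (16π × 5.67×10⁻⁸ × (226)⁴)] = 6.79×10¹⁰ m = 0.454 AU.

d ≈ 0.454 AU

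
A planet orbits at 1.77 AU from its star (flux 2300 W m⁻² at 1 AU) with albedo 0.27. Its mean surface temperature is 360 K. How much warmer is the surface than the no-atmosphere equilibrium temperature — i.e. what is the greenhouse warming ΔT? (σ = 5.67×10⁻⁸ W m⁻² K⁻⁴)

ΔT ≈ 139.5 K

S = 2300/1.77² = 734.1 W m⁻².
T_eq = [S(1−A)/(4σ)]^(1/4) = [734.1×0.73/(4×5.67×10⁻⁸)]^(1/4) = 220.5 K.
ΔT = T_surf − T_eq = 360 − 220.5.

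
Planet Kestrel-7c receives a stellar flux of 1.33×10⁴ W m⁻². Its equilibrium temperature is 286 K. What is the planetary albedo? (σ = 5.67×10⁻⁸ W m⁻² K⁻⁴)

A ≈ 0.89

From T_eq⁴ = S(1−A)/(4σ): 1−A = 4σT_eq⁴/S.
1−A = 4 × 5.67×10⁻⁸ × (286)⁴ / 1.33×10⁴ = 0.114.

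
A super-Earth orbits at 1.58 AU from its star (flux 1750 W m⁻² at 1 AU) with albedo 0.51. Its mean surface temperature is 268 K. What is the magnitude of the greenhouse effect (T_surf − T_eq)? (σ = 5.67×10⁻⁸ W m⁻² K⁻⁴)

S = 1750/1.58² = 701.0 W m⁻².
T_eq = [S(1−A)/(4σ)]^(1/4) = [701.0×0.49/(4×5.67×10⁻⁸)]^(1/4) = 197.3 K.
ΔT = T_surf − T_eq = 268 − 197.3.

ΔT ≈ 70.7 K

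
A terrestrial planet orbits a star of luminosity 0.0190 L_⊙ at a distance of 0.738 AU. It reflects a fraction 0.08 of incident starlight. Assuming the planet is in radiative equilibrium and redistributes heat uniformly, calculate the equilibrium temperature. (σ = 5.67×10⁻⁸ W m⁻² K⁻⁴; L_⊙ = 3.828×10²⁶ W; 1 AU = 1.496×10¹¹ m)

d = 0.738 AU = 1.10×10¹¹ m.
L = 0.0190 × 3.828×10²⁶ = 7.27×10²⁴ W.
Flux: S = L/(4πd²) = 7.27×10²⁴/(4π×(1.10×10¹¹)²) = 47.5 W m⁻².
Energy balance: absorbed = emitted ⇒ πR²·S(1−A) = 4πR²·σT_eq⁴, so T_eq⁴ = S(1−A)/(4σ).
T_eq = [47.5 × 0.92 / (4 × 5.67×10⁻⁸)]^(1/4) = (1.93×10⁸)^(1/4) = 118 K.

T_eq ≈ 118 K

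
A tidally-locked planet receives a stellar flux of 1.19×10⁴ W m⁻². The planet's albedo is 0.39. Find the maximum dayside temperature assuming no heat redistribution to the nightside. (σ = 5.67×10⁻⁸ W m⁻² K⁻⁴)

T_ss ≈ 598 K

With no redistribution each surface element balances locally: S(1−A) = σT⁴.
T = [1.19×10⁴ × 0.61 / 5.67×10⁻⁸]^(1/4) = (1.28×10¹¹)^(1/4) = 598 K.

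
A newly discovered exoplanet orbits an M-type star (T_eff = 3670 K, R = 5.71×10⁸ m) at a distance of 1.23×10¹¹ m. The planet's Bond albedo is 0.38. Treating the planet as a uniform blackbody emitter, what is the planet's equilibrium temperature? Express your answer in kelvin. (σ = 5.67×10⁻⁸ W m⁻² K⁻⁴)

T_eq ≈ 157 K

L = 4πR_⋆²σT_⋆⁴ = 4π(5.71×10⁸)² × 5.67×10⁻⁸ × (3670)⁴ = 4.21×10²⁵ W.
S = L/(4πd²) = 222 W m⁻².
Energy balance: absorbed = emitted ⇒ πR²·S(1−A) = 4πR²·σT_eq⁴, so T_eq⁴ = S(1−A)/(4σ).
T_eq = [222 × 0.62 / (4 × 5.67×10⁻⁸)]^(1/4) = (6.06×10⁸)^(1/4) = 157 K.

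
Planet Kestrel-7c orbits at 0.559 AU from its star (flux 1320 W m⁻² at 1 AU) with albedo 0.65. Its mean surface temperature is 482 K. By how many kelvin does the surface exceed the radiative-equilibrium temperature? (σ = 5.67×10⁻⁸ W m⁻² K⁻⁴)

S = 1320/0.559² = 4224 W m⁻².
T_eq = [S(1−A)/(4σ)]^(1/4) = [4224×0.35/(4×5.67×10⁻⁸)]^(1/4) = 284.1 K.
ΔT = T_surf − T_eq = 482 − 284.1.

ΔT ≈ 197.9 K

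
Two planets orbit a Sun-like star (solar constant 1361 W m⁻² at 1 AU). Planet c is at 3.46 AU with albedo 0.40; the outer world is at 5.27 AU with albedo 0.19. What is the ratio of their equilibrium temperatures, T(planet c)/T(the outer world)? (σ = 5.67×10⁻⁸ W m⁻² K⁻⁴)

T_eq = [S₀(1−A)/(4σd²)]^(1/4), so T ∝ (1−A)^(1/4) / √d.
T₁ = [1361×0.60/(4×5.67×10⁻⁸×3.46²)]^(1/4) = 131.69 K.
T₂ = [1361×0.81/(4×5.67×10⁻⁸×5.27²)]^(1/4) = 115.02 K.

T₁/T₂ ≈ 1.145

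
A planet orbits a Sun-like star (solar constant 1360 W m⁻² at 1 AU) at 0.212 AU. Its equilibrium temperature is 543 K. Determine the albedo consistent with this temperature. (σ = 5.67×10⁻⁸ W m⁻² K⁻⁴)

Flux at 0.212 AU: S = 1360/0.212² = 3.03×10⁴ W m⁻².
From T_eq⁴ = S(1−A)/(4σ): 1−A = 4σT_eq⁴/S.
1−A = 4 × 5.67×10⁻⁸ × (543)⁴ / 3.03×10⁴ = 0.652.

A ≈ 0.35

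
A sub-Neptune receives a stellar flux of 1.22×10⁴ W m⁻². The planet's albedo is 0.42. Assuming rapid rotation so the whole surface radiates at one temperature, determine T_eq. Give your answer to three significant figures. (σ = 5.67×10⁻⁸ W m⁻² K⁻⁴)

Energy balance: absorbed = emitted ⇒ πR²·S(1−A) = 4πR²·σT_eq⁴, so T_eq⁴ = S(1−A)/(4σ).
T_eq = [1.22×10⁴ × 0.58 / (4 × 5.67×10⁻⁸)]^(1/4) = (3.12×10¹⁰)^(1/4) = 420 K.

T_eq ≈ 420 K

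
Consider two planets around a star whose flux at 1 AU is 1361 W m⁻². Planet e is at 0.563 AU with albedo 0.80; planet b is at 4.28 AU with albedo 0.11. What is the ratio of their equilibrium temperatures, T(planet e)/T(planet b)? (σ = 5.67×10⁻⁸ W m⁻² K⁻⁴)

T_eq = [S₀(1−A)/(4σd²)]^(1/4), so T ∝ (1−A)^(1/4) / √d.
T₁ = [1361×0.20/(4×5.67×10⁻⁸×0.563²)]^(1/4) = 248.06 K.
T₂ = [1361×0.89/(4×5.67×10⁻⁸×4.28²)]^(1/4) = 130.67 K.

T₁/T₂ ≈ 1.898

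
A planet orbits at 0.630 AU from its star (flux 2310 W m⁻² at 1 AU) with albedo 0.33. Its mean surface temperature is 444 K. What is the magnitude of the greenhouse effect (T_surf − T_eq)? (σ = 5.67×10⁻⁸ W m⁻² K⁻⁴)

S = 2310/0.630² = 5820 W m⁻².
T_eq = [S(1−A)/(4σ)]^(1/4) = [5820×0.67/(4×5.67×10⁻⁸)]^(1/4) = 362.1 K.
ΔT = T_surf − T_eq = 444 − 362.1.

ΔT ≈ 81.9 K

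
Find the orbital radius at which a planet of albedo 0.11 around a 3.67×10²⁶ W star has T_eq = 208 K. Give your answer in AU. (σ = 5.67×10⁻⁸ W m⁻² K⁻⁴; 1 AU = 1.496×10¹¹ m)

From T_eq⁴ = L(1−A)/(16πσd²): d = √[L(1−A)/(16πσT_eq⁴)].
d = √[3.67×10²⁶ × 0.89 / (16π × 5.67×10⁻⁸ × (208)⁴)] = 2.47×10¹¹ m = 1.65 AU.

d ≈ 1.65 AU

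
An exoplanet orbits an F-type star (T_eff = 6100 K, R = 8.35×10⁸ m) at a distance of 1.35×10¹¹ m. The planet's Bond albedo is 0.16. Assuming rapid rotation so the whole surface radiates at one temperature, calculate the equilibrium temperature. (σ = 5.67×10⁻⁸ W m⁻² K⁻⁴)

L = 4πR_⋆²σT_⋆⁴ = 4π(8.35×10⁸)² × 5.67×10⁻⁸ × (6100)⁴ = 6.88×10²⁶ W.
S = L/(4πd²) = 3000 W m⁻².
Energy balance: absorbed = emitted ⇒ πR²·S(1−A) = 4πR²·σT_eq⁴, so T_eq⁴ = S(1−A)/(4σ).
T_eq = [3000 × 0.84 / (4 × 5.67×10⁻⁸)]^(1/4) = (1.11×10¹⁰)^(1/4) = 325 K.

T_eq ≈ 325 K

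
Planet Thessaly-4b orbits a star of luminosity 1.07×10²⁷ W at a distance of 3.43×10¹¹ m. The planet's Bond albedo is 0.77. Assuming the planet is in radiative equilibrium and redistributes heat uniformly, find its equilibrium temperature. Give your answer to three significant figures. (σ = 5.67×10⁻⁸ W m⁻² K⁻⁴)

T_eq ≈ 165 K

Flux: S = L/(4πd²) = 1.07×10²⁷/(4π×(3.43×10¹¹)²) = 724 W m⁻².
Energy balance: absorbed = emitted ⇒ πR²·S(1−A) = 4πR²·σT_eq⁴, so T_eq⁴ = S(1−A)/(4σ).
T_eq = [724 × 0.23 / (4 × 5.67×10⁻⁸)]^(1/4) = (7.34×10⁸)^(1/4) = 165 K.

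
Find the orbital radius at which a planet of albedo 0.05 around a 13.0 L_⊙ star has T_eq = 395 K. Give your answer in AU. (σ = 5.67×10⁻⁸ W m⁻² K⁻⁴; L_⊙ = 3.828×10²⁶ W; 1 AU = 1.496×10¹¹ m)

L = 13.0 × 3.828×10²⁶ = 4.98×10²⁷ W.
From T_eq⁴ = L(1−A)/(16πσd²): d = √[L(1−A)/(16πσT_eq⁴)].
d = √[4.98×10²⁷ × 0.95 / (16π × 5.67×10⁻⁸ × (395)⁴)] = 2.61×10¹¹ m = 1.74 AU.

d ≈ 1.74 AU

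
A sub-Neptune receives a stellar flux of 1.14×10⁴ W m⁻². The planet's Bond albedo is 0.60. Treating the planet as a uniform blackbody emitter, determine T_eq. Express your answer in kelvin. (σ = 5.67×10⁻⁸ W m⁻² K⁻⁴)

Energy balance: absorbed = emitted ⇒ πR²·S(1−A) = 4πR²·σT_eq⁴, so T_eq⁴ = S(1−A)/(4σ).
T_eq = [1.14×10⁴ × 0.40 / (4 × 5.67×10⁻⁸)]^(1/4) = (2.01×10¹⁰)^(1/4) = 377 K.

T_eq ≈ 377 K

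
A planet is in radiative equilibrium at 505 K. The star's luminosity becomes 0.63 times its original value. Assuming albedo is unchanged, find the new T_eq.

T_eq ≈ 450 K

T_eq ∝ L^(1/4) · d^(−1/2).
T′ = 505 × 0.63^(1/4) = 450 K.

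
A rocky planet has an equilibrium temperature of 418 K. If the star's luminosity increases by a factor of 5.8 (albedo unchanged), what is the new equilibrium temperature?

T_eq ∝ L^(1/4) · d^(−1/2).
T′ = 418 × 5.8^(1/4) = 649 K.

T_eq ≈ 649 K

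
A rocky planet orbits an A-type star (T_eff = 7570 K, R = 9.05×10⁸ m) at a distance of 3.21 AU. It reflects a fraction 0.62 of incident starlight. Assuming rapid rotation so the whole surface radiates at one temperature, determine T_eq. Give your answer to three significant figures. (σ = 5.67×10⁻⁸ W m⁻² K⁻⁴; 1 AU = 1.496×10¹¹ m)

d = 3.21 AU = 4.80×10¹¹ m.
L = 4πR_⋆²σT_⋆⁴ = 4π(9.05×10⁸)² × 5.67×10⁻⁸ × (7570)⁴ = 1.92×10²⁷ W.
S = L/(4πd²) = 661 W m⁻².
Energy balance: absorbed = emitted ⇒ πR²·S(1−A) = 4πR²·σT_eq⁴, so T_eq⁴ = S(1−A)/(4σ).
T_eq = [661 × 0.38 / (4 × 5.67×10⁻⁸)]^(1/4) = (1.11×10⁹)^(1/4) = 182 K.

T_eq ≈ 182 K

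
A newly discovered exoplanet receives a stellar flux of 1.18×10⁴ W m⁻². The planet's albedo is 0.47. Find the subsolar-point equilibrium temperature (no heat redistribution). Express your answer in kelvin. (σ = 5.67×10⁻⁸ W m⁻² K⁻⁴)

At the subsolar point the surface absorbs S(1−A) and emits σT⁴ per unit area — no factor of 4, since only the local patch is in balance.
T = [1.18×10⁴ × 0.53 / 5.67×10⁻⁸]^(1/4) = (1.10×10¹¹)^(1/4) = 576 K.

T_ss ≈ 576 K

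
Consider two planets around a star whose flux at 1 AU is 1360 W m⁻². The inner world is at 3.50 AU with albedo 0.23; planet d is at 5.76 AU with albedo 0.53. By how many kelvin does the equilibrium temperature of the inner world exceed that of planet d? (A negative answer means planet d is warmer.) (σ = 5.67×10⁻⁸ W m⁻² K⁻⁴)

ΔT ≈ 43.3 K

T_eq = [S₀(1−A)/(4σd²)]^(1/4), so T ∝ (1−A)^(1/4) / √d.
T₁ = [1360×0.77/(4×5.67×10⁻⁸×3.50²)]^(1/4) = 139.34 K.
T₂ = [1360×0.47/(4×5.67×10⁻⁸×5.76²)]^(1/4) = 96.00 K.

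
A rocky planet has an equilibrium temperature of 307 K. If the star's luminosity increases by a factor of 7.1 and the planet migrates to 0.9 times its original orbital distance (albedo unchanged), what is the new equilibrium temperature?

T_eq ∝ L^(1/4) · d^(−1/2).
T′ = 307 × 7.1^(1/4) / 0.9^(1/2) = 528 K.

T_eq ≈ 528 K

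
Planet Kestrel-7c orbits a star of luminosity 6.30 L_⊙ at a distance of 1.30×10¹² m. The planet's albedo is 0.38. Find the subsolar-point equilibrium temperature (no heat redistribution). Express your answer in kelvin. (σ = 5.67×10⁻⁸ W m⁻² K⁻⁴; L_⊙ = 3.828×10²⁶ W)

L = 6.30 × 3.828×10²⁶ = 2.41×10²⁷ W.
Flux: S = L/(4πd²) = 2.41×10²⁷/(4π×(1.30×10¹²)²) = 114 W m⁻².
At the subsolar point the surface absorbs S(1−A) and emits σT⁴ per unit area — no factor of 4, since only the local patch is in balance.
T = [114 × 0.62 / 5.67×10⁻⁸]^(1/4) = (1.24×10⁹)^(1/4) = 188 K.

T_ss ≈ 188 K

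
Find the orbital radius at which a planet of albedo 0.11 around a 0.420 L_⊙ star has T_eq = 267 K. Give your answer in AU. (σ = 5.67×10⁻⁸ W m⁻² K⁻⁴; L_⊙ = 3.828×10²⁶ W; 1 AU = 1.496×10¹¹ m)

L = 0.420 × 3.828×10²⁶ = 1.61×10²⁶ W.
From T_eq⁴ = L(1−A)/(16πσd²): d = √[L(1−A)/(16πσT_eq⁴)].
d = √[1.61×10²⁶ × 0.89 / (16π × 5.67×10⁻⁸ × (267)⁴)] = 9.94×10¹⁰ m = 0.664 AU.

d ≈ 0.664 AU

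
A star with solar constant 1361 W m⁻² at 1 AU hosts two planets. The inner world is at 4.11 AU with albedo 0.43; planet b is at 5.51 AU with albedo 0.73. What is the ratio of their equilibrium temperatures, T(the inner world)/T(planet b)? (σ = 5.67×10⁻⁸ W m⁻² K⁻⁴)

T_eq = [S₀(1−A)/(4σd²)]^(1/4), so T ∝ (1−A)^(1/4) / √d.
T₁ = [1361×0.57/(4×5.67×10⁻⁸×4.11²)]^(1/4) = 119.29 K.
T₂ = [1361×0.27/(4×5.67×10⁻⁸×5.51²)]^(1/4) = 85.47 K.

T₁/T₂ ≈ 1.396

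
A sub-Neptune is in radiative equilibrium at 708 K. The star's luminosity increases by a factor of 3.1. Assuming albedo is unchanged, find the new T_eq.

T_eq ≈ 939 K

T_eq ∝ L^(1/4) · d^(−1/2).
T′ = 708 × 3.1^(1/4) = 939 K.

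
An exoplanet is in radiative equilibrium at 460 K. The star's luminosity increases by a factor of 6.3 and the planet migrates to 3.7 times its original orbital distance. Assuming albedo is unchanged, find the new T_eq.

T_eq ≈ 379 K

T_eq ∝ L^(1/4) · d^(−1/2).
T′ = 460 × 6.3^(1/4) / 3.7^(1/2) = 379 K.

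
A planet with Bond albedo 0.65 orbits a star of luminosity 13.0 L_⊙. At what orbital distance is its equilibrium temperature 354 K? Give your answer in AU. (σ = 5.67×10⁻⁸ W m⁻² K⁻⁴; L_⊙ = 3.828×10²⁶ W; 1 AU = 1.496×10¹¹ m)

L = 13.0 × 3.828×10²⁶ = 4.98×10²⁷ W.
From T_eq⁴ = L(1−A)/(16πσd²): d = √[L(1−A)/(16πσT_eq⁴)].
d = √[4.98×10²⁷ × 0.35 / (16π × 5.67×10⁻⁸ × (354)⁴)] = 1.97×10¹¹ m = 1.32 AU.

d ≈ 1.32 AU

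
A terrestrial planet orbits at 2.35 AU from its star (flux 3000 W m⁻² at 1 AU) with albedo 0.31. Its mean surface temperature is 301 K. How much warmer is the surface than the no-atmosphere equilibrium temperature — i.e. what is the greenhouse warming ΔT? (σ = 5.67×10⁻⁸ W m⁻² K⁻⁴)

S = 3000/2.35² = 543.2 W m⁻².
T_eq = [S(1−A)/(4σ)]^(1/4) = [543.2×0.69/(4×5.67×10⁻⁸)]^(1/4) = 201.6 K.
ΔT = T_surf − T_eq = 301 − 201.6.

ΔT ≈ 99.4 K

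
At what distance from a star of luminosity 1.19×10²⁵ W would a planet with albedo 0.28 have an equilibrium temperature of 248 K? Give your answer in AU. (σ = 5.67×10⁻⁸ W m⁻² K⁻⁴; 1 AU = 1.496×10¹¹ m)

From T_eq⁴ = L(1−A)/(16πσd²): d = √[L(1−A)/(16πσT_eq⁴)].
d = √[1.19×10²⁵ × 0.72 / (16π × 5.67×10⁻⁸ × (248)⁴)] = 2.82×10¹⁰ m = 0.188 AU.

d ≈ 0.188 AU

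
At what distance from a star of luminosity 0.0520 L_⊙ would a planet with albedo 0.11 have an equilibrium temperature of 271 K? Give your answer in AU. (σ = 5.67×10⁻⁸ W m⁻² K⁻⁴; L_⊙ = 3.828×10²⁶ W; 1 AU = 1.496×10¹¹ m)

L = 0.0520 × 3.828×10²⁶ = 1.99×10²⁵ W.
From T_eq⁴ = L(1−A)/(16πσd²): d = √[L(1−A)/(16πσT_eq⁴)].
d = √[1.99×10²⁵ × 0.89 / (16π × 5.67×10⁻⁸ × (271)⁴)] = 3.39×10¹⁰ m = 0.227 AU.

d ≈ 0.227 AU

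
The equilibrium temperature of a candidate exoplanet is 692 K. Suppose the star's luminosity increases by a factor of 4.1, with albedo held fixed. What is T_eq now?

T_eq ∝ L^(1/4) · d^(−1/2).
T′ = 692 × 4.1^(1/4) = 985 K.

T_eq ≈ 985 K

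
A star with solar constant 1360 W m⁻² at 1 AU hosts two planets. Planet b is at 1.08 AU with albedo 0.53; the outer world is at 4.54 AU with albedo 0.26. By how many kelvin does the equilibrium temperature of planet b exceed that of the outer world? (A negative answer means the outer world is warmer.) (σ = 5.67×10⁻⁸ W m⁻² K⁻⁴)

ΔT ≈ 100.6 K

T_eq = [S₀(1−A)/(4σd²)]^(1/4), so T ∝ (1−A)^(1/4) / √d.
T₁ = [1360×0.47/(4×5.67×10⁻⁸×1.08²)]^(1/4) = 221.71 K.
T₂ = [1360×0.74/(4×5.67×10⁻⁸×4.54²)]^(1/4) = 121.13 K.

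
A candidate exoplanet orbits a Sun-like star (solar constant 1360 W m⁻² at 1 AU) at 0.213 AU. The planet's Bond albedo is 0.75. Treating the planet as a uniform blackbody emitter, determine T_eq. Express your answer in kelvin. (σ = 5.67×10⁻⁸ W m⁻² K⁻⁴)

T_eq ≈ 426 K

Flux at 0.213 AU: S = 1360/0.213² = 3.00×10⁴ W m⁻².
Energy balance: absorbed = emitted ⇒ πR²·S(1−A) = 4πR²·σT_eq⁴, so T_eq⁴ = S(1−A)/(4σ).
T_eq = [3.00×10⁴ × 0.25 / (4 × 5.67×10⁻⁸)]^(1/4) = (3.30×10¹⁰)^(1/4) = 426 K.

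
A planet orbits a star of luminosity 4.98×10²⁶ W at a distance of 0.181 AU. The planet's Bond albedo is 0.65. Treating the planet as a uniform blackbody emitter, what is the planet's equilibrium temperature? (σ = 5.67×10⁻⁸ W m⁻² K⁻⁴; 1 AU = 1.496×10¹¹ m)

d = 0.181 AU = 2.71×10¹⁰ m.
Flux: S = L/(4πd²) = 4.98×10²⁶/(4π×(2.71×10¹⁰)²) = 5.41×10⁴ W m⁻².
Energy balance: absorbed = emitted ⇒ πR²·S(1−A) = 4πR²·σT_eq⁴, so T_eq⁴ = S(1−A)/(4σ).
T_eq = [5.41×10⁴ × 0.35 / (4 × 5.67×10⁻⁸)]^(1/4) = (8.34×10¹⁰)^(1/4) = 537 K.

T_eq ≈ 537 K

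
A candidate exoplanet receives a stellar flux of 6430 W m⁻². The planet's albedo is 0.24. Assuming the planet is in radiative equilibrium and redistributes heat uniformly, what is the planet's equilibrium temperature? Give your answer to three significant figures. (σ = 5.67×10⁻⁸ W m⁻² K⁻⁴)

T_eq ≈ 383 K

Energy balance: absorbed = emitted ⇒ πR²·S(1−A) = 4πR²·σT_eq⁴, so T_eq⁴ = S(1−A)/(4σ).
T_eq = [6430 × 0.76 / (4 × 5.67×10⁻⁸)]^(1/4) = (2.15×10¹⁰)^(1/4) = 383 K.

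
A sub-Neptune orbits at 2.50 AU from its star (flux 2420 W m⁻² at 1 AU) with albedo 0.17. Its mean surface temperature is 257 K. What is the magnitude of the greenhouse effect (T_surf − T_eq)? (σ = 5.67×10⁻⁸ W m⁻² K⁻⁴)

ΔT ≈ 63.0 K

S = 2420/2.50² = 387.2 W m⁻².
T_eq = [S(1−A)/(4σ)]^(1/4) = [387.2×0.83/(4×5.67×10⁻⁸)]^(1/4) = 194.0 K.
ΔT = T_surf − T_eq = 257 − 194.0.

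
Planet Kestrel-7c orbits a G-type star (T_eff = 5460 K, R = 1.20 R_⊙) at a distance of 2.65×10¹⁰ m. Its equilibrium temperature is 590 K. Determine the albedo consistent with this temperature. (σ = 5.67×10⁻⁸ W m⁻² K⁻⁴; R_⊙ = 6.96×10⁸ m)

R_⋆ = 1.20 × 6.96×10⁸ = 8.35×10⁸ m.
L = 4πR_⋆²σT_⋆⁴ = 4π(8.35×10⁸)² × 5.67×10⁻⁸ × (5460)⁴ = 4.42×10²⁶ W.
S = L/(4πd²) = 5.01×10⁴ W m⁻².
From T_eq⁴ = S(1−A)/(4σ): 1−A = 4σT_eq⁴/S.
1−A = 4 × 5.67×10⁻⁸ × (590)⁴ / 5.01×10⁴ = 0.549.

A ≈ 0.45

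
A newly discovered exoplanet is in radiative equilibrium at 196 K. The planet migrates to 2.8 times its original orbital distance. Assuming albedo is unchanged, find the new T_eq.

T_eq ∝ L^(1/4) · d^(−1/2).
T′ = 196 / 2.8^(1/2) = 117 K.

T_eq ≈ 117 K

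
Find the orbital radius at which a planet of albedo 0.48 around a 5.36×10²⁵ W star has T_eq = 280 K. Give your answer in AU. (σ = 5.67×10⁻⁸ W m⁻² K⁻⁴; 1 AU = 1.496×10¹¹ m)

From T_eq⁴ = L(1−A)/(16πσd²): d = √[L(1−A)/(16πσT_eq⁴)].
d = √[5.36×10²⁵ × 0.52 / (16π × 5.67×10⁻⁸ × (280)⁴)] = 3.99×10¹⁰ m = 0.267 AU.

d ≈ 0.267 AU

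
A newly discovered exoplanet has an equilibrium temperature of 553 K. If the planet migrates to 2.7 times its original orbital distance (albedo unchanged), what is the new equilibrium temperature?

T_eq ≈ 337 K

T_eq ∝ L^(1/4) · d^(−1/2).
T′ = 553 / 2.7^(1/2) = 337 K.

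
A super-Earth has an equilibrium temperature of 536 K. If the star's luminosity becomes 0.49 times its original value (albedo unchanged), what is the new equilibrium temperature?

T_eq ∝ L^(1/4) · d^(−1/2).
T′ = 536 × 0.49^(1/4) = 448 K.

T_eq ≈ 448 K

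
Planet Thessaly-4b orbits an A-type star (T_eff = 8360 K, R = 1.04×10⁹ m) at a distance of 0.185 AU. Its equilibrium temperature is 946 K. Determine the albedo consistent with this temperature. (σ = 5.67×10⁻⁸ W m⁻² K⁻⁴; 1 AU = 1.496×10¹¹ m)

A ≈ 0.54

d = 0.185 AU = 2.77×10¹⁰ m.
L = 4πR_⋆²σT_⋆⁴ = 4π(1.04×10⁹)² × 5.67×10⁻⁸ × (8360)⁴ = 3.76×10²⁷ W.
S = L/(4πd²) = 3.91×10⁵ W m⁻².
From T_eq⁴ = S(1−A)/(4σ): 1−A = 4σT_eq⁴/S.
1−A = 4 × 5.67×10⁻⁸ × (946)⁴ / 3.91×10⁵ = 0.464.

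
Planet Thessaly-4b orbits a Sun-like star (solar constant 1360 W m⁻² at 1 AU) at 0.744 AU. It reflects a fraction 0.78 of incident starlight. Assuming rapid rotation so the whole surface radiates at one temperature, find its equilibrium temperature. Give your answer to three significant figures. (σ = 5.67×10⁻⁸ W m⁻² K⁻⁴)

T_eq ≈ 221 K

Flux at 0.744 AU: S = 1360/0.744² = 2460 W m⁻².
Energy balance: absorbed = emitted ⇒ πR²·S(1−A) = 4πR²·σT_eq⁴, so T_eq⁴ = S(1−A)/(4σ).
T_eq = [2460 × 0.22 / (4 × 5.67×10⁻⁸)]^(1/4) = (2.38×10⁹)^(1/4) = 221 K.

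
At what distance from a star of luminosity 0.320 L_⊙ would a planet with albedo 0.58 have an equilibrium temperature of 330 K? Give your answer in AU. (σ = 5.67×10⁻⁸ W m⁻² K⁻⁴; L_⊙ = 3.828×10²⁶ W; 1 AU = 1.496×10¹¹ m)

L = 0.320 × 3.828×10²⁶ = 1.22×10²⁶ W.
From T_eq⁴ = L(1−A)/(16πσd²): d = √[L(1−A)/(16πσT_eq⁴)].
d = √[1.22×10²⁶ × 0.42 / (16π × 5.67×10⁻⁸ × (330)⁴)] = 3.90×10¹⁰ m = 0.261 AU.

d ≈ 0.261 AU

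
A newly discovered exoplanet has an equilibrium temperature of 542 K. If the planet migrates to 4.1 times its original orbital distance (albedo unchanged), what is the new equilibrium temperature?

T_eq ≈ 268 K

T_eq ∝ L^(1/4) · d^(−1/2).
T′ = 542 / 4.1^(1/2) = 268 K.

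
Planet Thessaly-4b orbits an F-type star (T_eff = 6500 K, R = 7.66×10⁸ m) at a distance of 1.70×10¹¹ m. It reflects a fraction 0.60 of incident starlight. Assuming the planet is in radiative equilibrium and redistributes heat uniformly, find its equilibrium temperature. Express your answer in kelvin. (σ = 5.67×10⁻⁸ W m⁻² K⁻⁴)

L = 4πR_⋆²σT_⋆⁴ = 4π(7.66×10⁸)² × 5.67×10⁻⁸ × (6500)⁴ = 7.46×10²⁶ W.
S = L/(4πd²) = 2050 W m⁻².
Energy balance: absorbed = emitted ⇒ πR²·S(1−A) = 4πR²·σT_eq⁴, so T_eq⁴ = S(1−A)/(4σ).
T_eq = [2050 × 0.40 / (4 × 5.67×10⁻⁸)]^(1/4) = (3.62×10⁹)^(1/4) = 245 K.

T_eq ≈ 245 K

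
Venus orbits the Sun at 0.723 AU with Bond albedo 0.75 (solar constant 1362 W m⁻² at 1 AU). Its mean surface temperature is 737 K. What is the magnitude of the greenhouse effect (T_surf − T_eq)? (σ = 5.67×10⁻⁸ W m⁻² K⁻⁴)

ΔT ≈ 505.5 K

S = 1362/0.723² = 2606 W m⁻².
T_eq = [S(1−A)/(4σ)]^(1/4) = [2606×0.25/(4×5.67×10⁻⁸)]^(1/4) = 231.5 K.
ΔT = T_surf − T_eq = 737 − 231.5.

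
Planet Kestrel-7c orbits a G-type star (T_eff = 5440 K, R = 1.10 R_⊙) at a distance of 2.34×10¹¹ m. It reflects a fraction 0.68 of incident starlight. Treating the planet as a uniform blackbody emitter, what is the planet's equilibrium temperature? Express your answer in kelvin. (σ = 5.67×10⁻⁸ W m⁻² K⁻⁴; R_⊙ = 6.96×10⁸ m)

R_⋆ = 1.10 × 6.96×10⁸ = 7.66×10⁸ m.
L = 4πR_⋆²σT_⋆⁴ = 4π(7.66×10⁸)² × 5.67×10⁻⁸ × (5440)⁴ = 3.66×10²⁶ W.
S = L/(4πd²) = 532 W m⁻².
Energy balance: absorbed = emitted ⇒ πR²·S(1−A) = 4πR²·σT_eq⁴, so T_eq⁴ = S(1−A)/(4σ).
T_eq = [532 × 0.32 / (4 × 5.67×10⁻⁸)]^(1/4) = (7.50×10⁸)^(1/4) = 165 K.

T_eq ≈ 165 K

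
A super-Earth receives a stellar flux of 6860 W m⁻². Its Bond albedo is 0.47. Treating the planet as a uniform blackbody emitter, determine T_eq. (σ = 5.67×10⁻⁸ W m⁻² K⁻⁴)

Energy balance: absorbed = emitted ⇒ πR²·S(1−A) = 4πR²·σT_eq⁴, so T_eq⁴ = S(1−A)/(4σ).
T_eq = [6860 × 0.53 / (4 × 5.67×10⁻⁸)]^(1/4) = (1.60×10¹⁰)^(1/4) = 356 K.

T_eq ≈ 356 K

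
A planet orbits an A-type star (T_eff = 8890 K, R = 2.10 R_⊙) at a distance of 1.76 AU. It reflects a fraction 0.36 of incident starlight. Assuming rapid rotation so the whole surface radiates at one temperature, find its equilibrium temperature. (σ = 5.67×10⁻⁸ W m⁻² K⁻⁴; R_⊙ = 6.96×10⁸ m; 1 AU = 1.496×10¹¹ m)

T_eq ≈ 419 K

R_⋆ = 2.10 × 6.96×10⁸ = 1.46×10⁹ m.
d = 1.76 AU = 2.63×10¹¹ m.
L = 4πR_⋆²σT_⋆⁴ = 4π(1.46×10⁹)² × 5.67×10⁻⁸ × (8890)⁴ = 9.51×10²⁷ W.
S = L/(4πd²) = 1.09×10⁴ W m⁻².
Energy balance: absorbed = emitted ⇒ πR²·S(1−A) = 4πR²·σT_eq⁴, so T_eq⁴ = S(1−A)/(4σ).
T_eq = [1.09×10⁴ × 0.64 / (4 × 5.67×10⁻⁸)]^(1/4) = (3.08×10¹⁰)^(1/4) = 419 K.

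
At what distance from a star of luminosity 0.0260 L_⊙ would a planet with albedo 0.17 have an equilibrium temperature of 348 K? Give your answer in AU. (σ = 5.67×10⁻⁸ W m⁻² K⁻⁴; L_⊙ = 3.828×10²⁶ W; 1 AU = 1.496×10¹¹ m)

L = 0.0260 × 3.828×10²⁶ = 9.95×10²⁴ W.
From T_eq⁴ = L(1−A)/(16πσd²): d = √[L(1−A)/(16πσT_eq⁴)].
d = √[9.95×10²⁴ × 0.83 / (16π × 5.67×10⁻⁸ × (348)⁴)] = 1.41×10¹⁰ m = 0.0940 AU.

d ≈ 0.0940 AU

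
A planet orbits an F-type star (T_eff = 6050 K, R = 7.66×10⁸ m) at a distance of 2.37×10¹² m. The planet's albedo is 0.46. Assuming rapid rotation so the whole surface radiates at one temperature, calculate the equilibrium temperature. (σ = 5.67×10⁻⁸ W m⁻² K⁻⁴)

L = 4πR_⋆²σT_⋆⁴ = 4π(7.66×10⁸)² × 5.67×10⁻⁸ × (6050)⁴ = 5.60×10²⁶ W.
S = L/(4πd²) = 7.94 W m⁻².
Energy balance: absorbed = emitted ⇒ πR²·S(1−A) = 4πR²·σT_eq⁴, so T_eq⁴ = S(1−A)/(4σ).
T_eq = [7.94 × 0.54 / (4 × 5.67×10⁻⁸)]^(1/4) = (1.89×10⁷)^(1/4) = 65.9 K.

T_eq ≈ 65.9 K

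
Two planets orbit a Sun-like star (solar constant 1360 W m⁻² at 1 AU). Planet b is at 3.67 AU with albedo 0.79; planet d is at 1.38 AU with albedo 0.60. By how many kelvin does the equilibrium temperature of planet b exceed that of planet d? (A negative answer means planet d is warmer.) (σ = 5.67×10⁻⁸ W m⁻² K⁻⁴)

T_eq = [S₀(1−A)/(4σd²)]^(1/4), so T ∝ (1−A)^(1/4) / √d.
T₁ = [1360×0.21/(4×5.67×10⁻⁸×3.67²)]^(1/4) = 98.33 K.
T₂ = [1360×0.40/(4×5.67×10⁻⁸×1.38²)]^(1/4) = 188.39 K.

ΔT ≈ -90.1 K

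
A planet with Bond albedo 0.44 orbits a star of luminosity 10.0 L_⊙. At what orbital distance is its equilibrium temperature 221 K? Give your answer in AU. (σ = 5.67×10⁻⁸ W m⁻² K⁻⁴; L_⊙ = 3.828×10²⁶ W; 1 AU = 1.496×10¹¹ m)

d ≈ 3.75 AU

L = 10.0 × 3.828×10²⁶ = 3.83×10²⁷ W.
From T_eq⁴ = L(1−A)/(16πσd²): d = √[L(1−A)/(16πσT_eq⁴)].
d = √[3.83×10²⁷ × 0.56 / (16π × 5.67×10⁻⁸ × (221)⁴)] = 5.62×10¹¹ m = 3.75 AU.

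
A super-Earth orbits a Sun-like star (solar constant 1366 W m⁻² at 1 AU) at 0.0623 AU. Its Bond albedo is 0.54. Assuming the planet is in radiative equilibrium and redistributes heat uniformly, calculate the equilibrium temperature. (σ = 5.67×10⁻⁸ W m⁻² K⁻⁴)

Flux at 0.0623 AU: S = 1366/0.0623² = 3.52×10⁵ W m⁻².
Energy balance: absorbed = emitted ⇒ πR²·S(1−A) = 4πR²·σT_eq⁴, so T_eq⁴ = S(1−A)/(4σ).
T_eq = [3.52×10⁵ × 0.46 / (4 × 5.67×10⁻⁸)]^(1/4) = (7.14×10¹¹)^(1/4) = 919 K.

T_eq ≈ 919 K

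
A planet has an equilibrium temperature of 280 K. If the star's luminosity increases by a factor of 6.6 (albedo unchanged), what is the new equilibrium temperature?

T_eq ≈ 449 K

T_eq ∝ L^(1/4) · d^(−1/2).
T′ = 280 × 6.6^(1/4) = 449 K.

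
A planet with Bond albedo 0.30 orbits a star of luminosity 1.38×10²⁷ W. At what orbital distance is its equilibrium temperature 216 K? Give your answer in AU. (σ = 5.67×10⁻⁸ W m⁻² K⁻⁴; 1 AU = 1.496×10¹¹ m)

d ≈ 2.64 AU

From T_eq⁴ = L(1−A)/(16πσd²): d = √[L(1−A)/(16πσT_eq⁴)].
d = √[1.38×10²⁷ × 0.70 / (16π × 5.67×10⁻⁸ × (216)⁴)] = 3.95×10¹¹ m = 2.64 AU.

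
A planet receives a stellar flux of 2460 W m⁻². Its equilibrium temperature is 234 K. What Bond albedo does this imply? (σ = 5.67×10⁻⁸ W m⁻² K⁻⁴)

A ≈ 0.72

From T_eq⁴ = S(1−A)/(4σ): 1−A = 4σT_eq⁴/S.
1−A = 4 × 5.67×10⁻⁸ × (234)⁴ / 2460 = 0.276.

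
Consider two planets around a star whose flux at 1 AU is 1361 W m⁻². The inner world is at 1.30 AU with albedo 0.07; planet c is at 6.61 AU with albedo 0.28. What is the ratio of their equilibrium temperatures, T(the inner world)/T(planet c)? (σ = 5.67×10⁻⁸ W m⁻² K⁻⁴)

T_eq = [S₀(1−A)/(4σd²)]^(1/4), so T ∝ (1−A)^(1/4) / √d.
T₁ = [1361×0.93/(4×5.67×10⁻⁸×1.30²)]^(1/4) = 239.72 K.
T₂ = [1361×0.72/(4×5.67×10⁻⁸×6.61²)]^(1/4) = 99.72 K.

T₁/T₂ ≈ 2.404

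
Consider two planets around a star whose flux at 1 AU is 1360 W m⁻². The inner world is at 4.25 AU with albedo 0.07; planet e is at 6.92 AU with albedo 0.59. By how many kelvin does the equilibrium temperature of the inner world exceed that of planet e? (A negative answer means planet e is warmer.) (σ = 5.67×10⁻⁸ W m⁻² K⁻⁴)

ΔT ≈ 47.9 K

T_eq = [S₀(1−A)/(4σd²)]^(1/4), so T ∝ (1−A)^(1/4) / √d.
T₁ = [1360×0.93/(4×5.67×10⁻⁸×4.25²)]^(1/4) = 132.56 K.
T₂ = [1360×0.41/(4×5.67×10⁻⁸×6.92²)]^(1/4) = 84.65 K.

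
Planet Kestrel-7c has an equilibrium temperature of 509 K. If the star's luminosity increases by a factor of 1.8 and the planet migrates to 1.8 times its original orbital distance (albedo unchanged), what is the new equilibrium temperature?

T_eq ≈ 439 K

T_eq ∝ L^(1/4) · d^(−1/2).
T′ = 509 × 1.8^(1/4) / 1.8^(1/2) = 439 K.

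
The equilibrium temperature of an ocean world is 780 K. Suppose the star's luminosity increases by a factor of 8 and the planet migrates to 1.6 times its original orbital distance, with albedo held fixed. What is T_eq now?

T_eq ∝ L^(1/4) · d^(−1/2).
T′ = 780 × 8^(1/4) / 1.6^(1/2) = 1040 K.

T_eq ≈ 1040 K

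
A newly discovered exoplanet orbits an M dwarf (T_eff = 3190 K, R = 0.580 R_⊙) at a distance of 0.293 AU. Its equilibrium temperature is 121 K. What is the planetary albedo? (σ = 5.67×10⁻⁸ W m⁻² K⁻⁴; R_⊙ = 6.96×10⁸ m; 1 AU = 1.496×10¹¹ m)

R_⋆ = 0.580 × 6.96×10⁸ = 4.04×10⁸ m.
d = 0.293 AU = 4.38×10¹⁰ m.
L = 4πR_⋆²σT_⋆⁴ = 4π(4.04×10⁸)² × 5.67×10⁻⁸ × (3190)⁴ = 1.20×10²⁵ W.
S = L/(4πd²) = 498 W m⁻².
From T_eq⁴ = S(1−A)/(4σ): 1−A = 4σT_eq⁴/S.
1−A = 4 × 5.67×10⁻⁸ × (121)⁴ / 498 = 0.098.

A ≈ 0.90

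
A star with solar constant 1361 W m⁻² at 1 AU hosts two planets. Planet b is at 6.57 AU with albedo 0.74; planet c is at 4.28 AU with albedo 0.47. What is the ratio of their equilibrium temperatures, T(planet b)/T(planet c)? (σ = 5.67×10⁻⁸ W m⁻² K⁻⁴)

T_eq = [S₀(1−A)/(4σd²)]^(1/4), so T ∝ (1−A)^(1/4) / √d.
T₁ = [1361×0.26/(4×5.67×10⁻⁸×6.57²)]^(1/4) = 77.54 K.
T₂ = [1361×0.53/(4×5.67×10⁻⁸×4.28²)]^(1/4) = 114.79 K.

T₁/T₂ ≈ 0.675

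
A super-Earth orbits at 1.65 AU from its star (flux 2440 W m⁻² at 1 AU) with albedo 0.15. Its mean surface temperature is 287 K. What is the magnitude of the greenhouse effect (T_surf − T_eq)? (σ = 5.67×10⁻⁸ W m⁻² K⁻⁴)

S = 2440/1.65² = 896.2 W m⁻².
T_eq = [S(1−A)/(4σ)]^(1/4) = [896.2×0.85/(4×5.67×10⁻⁸)]^(1/4) = 240.7 K.
ΔT = T_surf − T_eq = 287 − 240.7.

ΔT ≈ 46.3 K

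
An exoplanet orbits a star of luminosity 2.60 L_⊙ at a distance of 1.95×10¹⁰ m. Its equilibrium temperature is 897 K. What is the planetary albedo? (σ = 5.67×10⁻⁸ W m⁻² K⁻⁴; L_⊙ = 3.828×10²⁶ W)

A ≈ 0.30

L = 2.60 × 3.828×10²⁶ = 9.95×10²⁶ W.
Flux: S = L/(4πd²) = 9.95×10²⁶/(4π×(1.95×10¹⁰)²) = 2.08×10⁵ W m⁻².
From T_eq⁴ = S(1−A)/(4σ): 1−A = 4σT_eq⁴/S.
1−A = 4 × 5.67×10⁻⁸ × (897)⁴ / 2.08×10⁵ = 0.705.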